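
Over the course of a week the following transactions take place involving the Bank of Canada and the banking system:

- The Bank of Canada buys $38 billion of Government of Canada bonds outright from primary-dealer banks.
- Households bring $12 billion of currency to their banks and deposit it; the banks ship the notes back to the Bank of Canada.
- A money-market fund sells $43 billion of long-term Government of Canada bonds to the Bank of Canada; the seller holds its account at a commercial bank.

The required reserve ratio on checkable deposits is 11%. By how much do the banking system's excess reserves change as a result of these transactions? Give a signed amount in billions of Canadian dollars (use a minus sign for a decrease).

+$86.95 billion

OMO purchase (from banks) $38 billion: reserves +$38B, deposits 0.
Currency deposit $12 billion: reserves +$12B, deposits +$12B.
Asset purchase (from non-banks) $43 billion: reserves +$43B, deposits +$43B.
Totals: Δreserves = +$93B, Δdeposits = +$55B.
Δrequired reserves = 11% × +$55B = +$6.05B.
Δexcess reserves = Δreserves − Δrequired = +$93B − (+$6.05B) = +$86.95 billion.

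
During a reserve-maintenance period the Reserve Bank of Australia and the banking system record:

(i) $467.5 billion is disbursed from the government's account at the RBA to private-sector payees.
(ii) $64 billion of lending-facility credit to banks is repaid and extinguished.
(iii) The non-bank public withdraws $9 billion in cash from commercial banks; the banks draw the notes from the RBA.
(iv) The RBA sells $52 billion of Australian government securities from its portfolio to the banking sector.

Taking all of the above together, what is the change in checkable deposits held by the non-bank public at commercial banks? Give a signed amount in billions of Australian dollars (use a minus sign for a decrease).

+$458.5 billion

Government spending $467.5 billion: non-bank counterparties' bank balances rise → +$467.5B.
Discount-window repayment $64 billion: the counterparty is a bank, so public deposits are unchanged → 0.
Currency withdrawal $9 billion: non-bank counterparties' bank balances fall → −$9B.
OMO sale (to banks) $52 billion: the counterparty is a bank, so public deposits are unchanged → 0.
Net: 467.5 + 0 − 9 + 0 = +$458.5 billion.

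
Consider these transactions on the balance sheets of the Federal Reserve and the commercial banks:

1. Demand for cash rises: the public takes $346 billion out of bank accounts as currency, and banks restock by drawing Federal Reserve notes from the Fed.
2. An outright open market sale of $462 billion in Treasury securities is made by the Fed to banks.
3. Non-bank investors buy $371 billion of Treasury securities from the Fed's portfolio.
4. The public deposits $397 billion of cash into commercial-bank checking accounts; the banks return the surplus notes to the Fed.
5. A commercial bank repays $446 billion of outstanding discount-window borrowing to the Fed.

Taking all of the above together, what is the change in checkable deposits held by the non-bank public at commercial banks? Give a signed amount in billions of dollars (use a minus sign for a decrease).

-$320 billion

Fed balance sheet:
  Assets:      Securities −$833B, Loans to banks −$446B
  Liabilities: Bank reserves −$1228B, Currency in circulation −$51B
Commercial banking system:
  Assets:      Reserves at CB −$1228B, Securities +$462B
  Liabilities: Checkable deposits −$320B, Borrowings from CB −$446B
So the change in checkable deposits held by the non-bank public at commercial banks is -$320 billion.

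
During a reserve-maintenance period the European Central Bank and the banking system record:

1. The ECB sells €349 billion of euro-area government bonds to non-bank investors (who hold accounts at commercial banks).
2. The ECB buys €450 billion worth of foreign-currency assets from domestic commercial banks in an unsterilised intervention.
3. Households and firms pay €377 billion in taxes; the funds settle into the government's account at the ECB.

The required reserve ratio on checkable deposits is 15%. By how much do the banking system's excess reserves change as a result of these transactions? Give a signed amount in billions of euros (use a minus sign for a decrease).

Asset sale (to non-banks) €349 billion: reserves −€349B, deposits −€349B.
FX purchase €450 billion: reserves +€450B, deposits 0.
Government account inflow €377 billion: reserves −€377B, deposits −€377B.
Totals: Δreserves = −€276B, Δdeposits = −€726B.
Δrequired reserves = 15% × −€726B = −€108.9B.
Δexcess reserves = Δreserves − Δrequired = −€276B − (−€108.9B) = -€167.1 billion.

-€167.1 billion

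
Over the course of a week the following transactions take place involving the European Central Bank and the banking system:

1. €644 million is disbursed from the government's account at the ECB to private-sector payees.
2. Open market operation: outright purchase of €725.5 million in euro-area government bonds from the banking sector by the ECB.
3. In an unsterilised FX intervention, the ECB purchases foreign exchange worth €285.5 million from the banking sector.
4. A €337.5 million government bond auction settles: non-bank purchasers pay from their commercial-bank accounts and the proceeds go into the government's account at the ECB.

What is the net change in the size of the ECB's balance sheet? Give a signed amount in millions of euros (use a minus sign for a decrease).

Government spending €644 million: only the composition of liabilities changes → 0.
OMO purchase (from banks) €725.5 million: an ECB asset is acquired → +€725.5M.
FX purchase €285.5 million: an ECB asset is acquired → +€285.5M.
Government account inflow €337.5 million: only the composition of liabilities changes → 0.
Net: 0 + 725.5 + 285.5 + 0 = +€1011 million.

+€1011 million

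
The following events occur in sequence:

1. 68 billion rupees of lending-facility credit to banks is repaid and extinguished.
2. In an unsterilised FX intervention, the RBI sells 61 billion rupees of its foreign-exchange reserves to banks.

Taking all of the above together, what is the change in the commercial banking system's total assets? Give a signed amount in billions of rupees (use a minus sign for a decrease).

-68 billion

RBI balance sheet:
  Assets:      Loans to banks −68B, Foreign assets −61B
  Liabilities: Bank reserves −129B
Commercial banking system:
  Assets:      Reserves at CB −129B, Foreign assets +61B
  Liabilities: Borrowings from CB −68B
Change in total bank assets = -68 billion.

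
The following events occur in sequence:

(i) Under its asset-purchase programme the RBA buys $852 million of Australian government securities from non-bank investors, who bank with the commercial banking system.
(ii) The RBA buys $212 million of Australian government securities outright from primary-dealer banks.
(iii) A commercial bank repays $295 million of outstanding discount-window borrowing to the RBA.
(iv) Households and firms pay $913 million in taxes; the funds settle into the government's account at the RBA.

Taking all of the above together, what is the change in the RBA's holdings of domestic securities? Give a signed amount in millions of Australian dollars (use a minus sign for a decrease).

RBA balance sheet:
  Assets:      Securities +$1064M, Loans to banks −$295M
  Liabilities: Bank reserves −$144M, Government deposits +$913M
Commercial banking system:
  Assets:      Reserves at CB −$144M, Securities −$212M
  Liabilities: Checkable deposits −$61M, Borrowings from CB −$295M
So the change in the RBA's holdings of domestic securities is +$1064 million.

+$1064 million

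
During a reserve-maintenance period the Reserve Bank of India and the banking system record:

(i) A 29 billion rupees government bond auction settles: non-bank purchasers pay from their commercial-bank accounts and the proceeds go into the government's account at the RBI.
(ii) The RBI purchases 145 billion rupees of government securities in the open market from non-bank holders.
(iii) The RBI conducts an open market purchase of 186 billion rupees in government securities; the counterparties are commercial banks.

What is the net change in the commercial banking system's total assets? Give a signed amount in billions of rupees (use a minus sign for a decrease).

Government account inflow 29 billion rupees: bank balance sheets shrink → −29B.
Asset purchase (from non-banks) 145 billion rupees: bank balance sheets expand → +145B.
OMO purchase (from banks) 186 billion rupees: just an asset swap on bank balance sheets → 0.
Net: −29 + 145 + 0 = +116 billion.

+116 billion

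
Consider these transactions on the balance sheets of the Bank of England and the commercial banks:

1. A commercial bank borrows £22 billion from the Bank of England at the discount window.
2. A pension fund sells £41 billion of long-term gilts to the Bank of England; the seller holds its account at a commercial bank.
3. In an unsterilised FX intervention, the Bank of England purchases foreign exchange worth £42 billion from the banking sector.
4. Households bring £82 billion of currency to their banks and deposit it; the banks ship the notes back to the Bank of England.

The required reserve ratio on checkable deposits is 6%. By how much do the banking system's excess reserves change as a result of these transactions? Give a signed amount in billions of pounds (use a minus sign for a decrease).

+£179.62 billion

Discount-window loan £22 billion: reserves +£22B, deposits 0.
Asset purchase (from non-banks) £41 billion: reserves +£41B, deposits +£41B.
FX purchase £42 billion: reserves +£42B, deposits 0.
Currency deposit £82 billion: reserves +£82B, deposits +£82B.
Totals: Δreserves = +£187B, Δdeposits = +£123B.
Δrequired reserves = 6% × +£123B = +£7.38B.
Δexcess reserves = Δreserves − Δrequired = +£187B − (+£7.38B) = +£179.62 billion.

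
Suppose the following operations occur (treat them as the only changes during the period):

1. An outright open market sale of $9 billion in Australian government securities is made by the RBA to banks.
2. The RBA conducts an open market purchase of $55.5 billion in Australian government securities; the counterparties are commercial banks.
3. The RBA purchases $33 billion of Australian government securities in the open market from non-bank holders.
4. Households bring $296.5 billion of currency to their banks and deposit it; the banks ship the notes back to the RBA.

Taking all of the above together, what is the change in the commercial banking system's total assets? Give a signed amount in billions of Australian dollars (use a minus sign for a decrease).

+$329.5 billion

RBA balance sheet:
  Assets:      Securities +$79.5B
  Liabilities: Bank reserves +$376B, Currency in circulation −$296.5B
Commercial banking system:
  Assets:      Reserves at CB +$376B, Securities −$46.5B
  Liabilities: Checkable deposits +$329.5B
Change in total bank assets = +$329.5 billion.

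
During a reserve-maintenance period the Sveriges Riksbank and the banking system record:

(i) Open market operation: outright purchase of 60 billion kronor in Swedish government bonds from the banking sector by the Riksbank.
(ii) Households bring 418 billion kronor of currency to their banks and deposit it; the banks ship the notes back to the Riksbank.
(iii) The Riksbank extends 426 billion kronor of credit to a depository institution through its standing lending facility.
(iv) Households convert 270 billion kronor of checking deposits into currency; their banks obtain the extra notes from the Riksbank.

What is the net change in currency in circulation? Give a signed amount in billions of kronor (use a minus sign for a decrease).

Riksbank balance sheet:
  Assets:      Securities +60B, Loans to banks +426B
  Liabilities: Bank reserves +634B, Currency in circulation −148B
So the change in currency in circulation is -148 billion.

-148 billion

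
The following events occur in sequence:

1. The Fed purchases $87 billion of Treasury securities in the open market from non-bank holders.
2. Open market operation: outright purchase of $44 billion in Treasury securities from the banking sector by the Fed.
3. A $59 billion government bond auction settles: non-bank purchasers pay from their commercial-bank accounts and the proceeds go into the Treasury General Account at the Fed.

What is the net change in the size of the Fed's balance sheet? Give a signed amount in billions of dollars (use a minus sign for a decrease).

+$131 billion

Fed balance sheet:
  Assets:      Securities +$131B
  Liabilities: Bank reserves +$72B, Government deposits +$59B
Commercial banking system:
  Assets:      Reserves at CB +$72B, Securities −$44B
  Liabilities: Checkable deposits +$28B
Change in total Fed assets = +$131 billion.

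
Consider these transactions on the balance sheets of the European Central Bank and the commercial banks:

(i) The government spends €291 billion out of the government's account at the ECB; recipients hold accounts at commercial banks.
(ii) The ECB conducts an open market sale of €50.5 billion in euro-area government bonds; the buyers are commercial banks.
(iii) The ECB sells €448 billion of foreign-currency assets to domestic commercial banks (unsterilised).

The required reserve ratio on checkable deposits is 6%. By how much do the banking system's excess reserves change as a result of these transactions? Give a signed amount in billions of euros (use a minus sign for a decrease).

Government spending €291 billion: reserves +€291B, deposits +€291B.
OMO sale (to banks) €50.5 billion: reserves −€50.5B, deposits 0.
FX sale €448 billion: reserves −€448B, deposits 0.
Totals: Δreserves = −€207.5B, Δdeposits = +€291B.
Δrequired reserves = 6% × +€291B = +€17.46B.
Δexcess reserves = Δreserves − Δrequired = −€207.5B − (+€17.46B) = -€224.96 billion.

-€224.96 billion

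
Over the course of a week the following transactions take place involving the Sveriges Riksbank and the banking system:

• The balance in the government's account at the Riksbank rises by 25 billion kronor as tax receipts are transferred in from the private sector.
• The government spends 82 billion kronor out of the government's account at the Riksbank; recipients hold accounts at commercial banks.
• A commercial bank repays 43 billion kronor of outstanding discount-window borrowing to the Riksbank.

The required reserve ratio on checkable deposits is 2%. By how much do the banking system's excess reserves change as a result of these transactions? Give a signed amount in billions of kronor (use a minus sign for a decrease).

+12.86 billion

Government account inflow 25 billion kronor: reserves −25B, deposits −25B.
Government spending 82 billion kronor: reserves +82B, deposits +82B.
Discount-window repayment 43 billion kronor: reserves −43B, deposits 0.
Totals: Δreserves = +14B, Δdeposits = +57B.
Δrequired reserves = 2% × +57B = +1.14B.
Δexcess reserves = Δreserves − Δrequired = +14B − (+1.14B) = +12.86 billion.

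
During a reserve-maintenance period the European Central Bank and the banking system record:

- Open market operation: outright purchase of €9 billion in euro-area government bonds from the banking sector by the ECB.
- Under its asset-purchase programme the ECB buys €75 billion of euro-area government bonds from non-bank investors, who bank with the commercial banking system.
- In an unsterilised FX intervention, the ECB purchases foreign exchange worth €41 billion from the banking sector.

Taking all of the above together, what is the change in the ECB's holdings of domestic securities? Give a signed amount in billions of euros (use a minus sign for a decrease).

+€84 billion

ECB balance sheet:
  Assets:      Securities +€84B, Foreign assets +€41B
  Liabilities: Bank reserves +€125B
Commercial banking system:
  Assets:      Reserves at CB +€125B, Securities −€9B, Foreign assets −€41B
  Liabilities: Checkable deposits +€75B
So the change in the ECB's holdings of domestic securities is +€84 billion.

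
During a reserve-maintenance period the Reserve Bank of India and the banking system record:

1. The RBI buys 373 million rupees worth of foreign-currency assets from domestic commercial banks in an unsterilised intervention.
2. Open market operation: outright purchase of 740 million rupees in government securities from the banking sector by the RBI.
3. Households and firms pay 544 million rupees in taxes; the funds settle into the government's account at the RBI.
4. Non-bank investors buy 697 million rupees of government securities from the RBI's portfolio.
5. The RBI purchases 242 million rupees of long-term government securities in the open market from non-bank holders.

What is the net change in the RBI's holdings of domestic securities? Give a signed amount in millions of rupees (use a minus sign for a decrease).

FX purchase 373 million rupees: the RBI's securities portfolio is untouched → 0.
OMO purchase (from banks) 740 million rupees: securities added to the RBI's portfolio → +740M.
Government account inflow 544 million rupees: the RBI's securities portfolio is untouched → 0.
Asset sale (to non-banks) 697 million rupees: securities removed from the RBI's portfolio → −697M.
Asset purchase (from non-banks) 242 million rupees: securities added to the RBI's portfolio → +242M.
Net: 0 + 740 + 0 − 697 + 242 = +285 million.

+285 million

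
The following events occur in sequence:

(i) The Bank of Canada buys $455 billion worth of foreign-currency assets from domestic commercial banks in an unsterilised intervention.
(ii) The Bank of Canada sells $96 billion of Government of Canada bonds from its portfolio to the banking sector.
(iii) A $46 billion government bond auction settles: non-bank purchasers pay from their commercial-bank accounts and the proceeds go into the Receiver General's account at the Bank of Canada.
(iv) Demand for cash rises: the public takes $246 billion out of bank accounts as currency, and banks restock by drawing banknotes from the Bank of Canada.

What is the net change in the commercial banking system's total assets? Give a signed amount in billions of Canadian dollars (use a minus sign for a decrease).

FX purchase $455 billion: just an asset swap on bank balance sheets → 0.
OMO sale (to banks) $96 billion: just an asset swap on bank balance sheets → 0.
Government account inflow $46 billion: bank balance sheets shrink → −$46B.
Currency withdrawal $246 billion: bank balance sheets shrink → −$246B.
Net: 0 + 0 − 46 − 246 = -$292 billion.

-$292 billion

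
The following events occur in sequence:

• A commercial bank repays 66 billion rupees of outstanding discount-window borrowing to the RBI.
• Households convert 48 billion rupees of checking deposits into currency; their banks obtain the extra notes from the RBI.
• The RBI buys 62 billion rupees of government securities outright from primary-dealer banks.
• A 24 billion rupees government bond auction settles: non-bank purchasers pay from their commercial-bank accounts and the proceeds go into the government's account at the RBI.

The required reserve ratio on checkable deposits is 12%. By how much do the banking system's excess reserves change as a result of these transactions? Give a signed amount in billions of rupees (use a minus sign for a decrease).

-67.36 billion

Discount-window repayment 66 billion rupees: reserves −66B, deposits 0.
Currency withdrawal 48 billion rupees: reserves −48B, deposits −48B.
OMO purchase (from banks) 62 billion rupees: reserves +62B, deposits 0.
Government account inflow 24 billion rupees: reserves −24B, deposits −24B.
Totals: Δreserves = −76B, Δdeposits = −72B.
Δrequired reserves = 12% × −72B = −8.64B.
Δexcess reserves = Δreserves − Δrequired = −76B − (−8.64B) = -67.36 billion.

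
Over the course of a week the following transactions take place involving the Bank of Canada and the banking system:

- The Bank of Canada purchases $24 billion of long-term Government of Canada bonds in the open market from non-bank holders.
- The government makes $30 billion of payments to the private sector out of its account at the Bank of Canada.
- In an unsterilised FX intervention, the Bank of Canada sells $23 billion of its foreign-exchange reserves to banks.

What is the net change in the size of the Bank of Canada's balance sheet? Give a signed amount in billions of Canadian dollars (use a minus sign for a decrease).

+$1 billion

Bank of Canada balance sheet:
  Assets:      Securities +$24B, Foreign assets −$23B
  Liabilities: Bank reserves +$31B, Government deposits −$30B
Commercial banking system:
  Assets:      Reserves at CB +$31B, Foreign assets +$23B
  Liabilities: Checkable deposits +$54B
Change in total Bank of Canada assets = +$1 billion.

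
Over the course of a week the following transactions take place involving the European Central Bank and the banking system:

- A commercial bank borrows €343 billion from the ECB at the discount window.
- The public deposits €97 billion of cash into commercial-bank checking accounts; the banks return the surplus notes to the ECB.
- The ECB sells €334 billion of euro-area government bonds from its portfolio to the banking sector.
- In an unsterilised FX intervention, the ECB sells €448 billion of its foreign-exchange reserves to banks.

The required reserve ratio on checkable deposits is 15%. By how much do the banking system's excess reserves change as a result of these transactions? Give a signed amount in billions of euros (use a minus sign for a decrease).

Discount-window loan €343 billion: reserves +€343B, deposits 0.
Currency deposit €97 billion: reserves +€97B, deposits +€97B.
OMO sale (to banks) €334 billion: reserves −€334B, deposits 0.
FX sale €448 billion: reserves −€448B, deposits 0.
Totals: Δreserves = −€342B, Δdeposits = +€97B.
Δrequired reserves = 15% × +€97B = +€14.55B.
Δexcess reserves = Δreserves − Δrequired = −€342B − (+€14.55B) = -€356.55 billion.

-€356.55 billion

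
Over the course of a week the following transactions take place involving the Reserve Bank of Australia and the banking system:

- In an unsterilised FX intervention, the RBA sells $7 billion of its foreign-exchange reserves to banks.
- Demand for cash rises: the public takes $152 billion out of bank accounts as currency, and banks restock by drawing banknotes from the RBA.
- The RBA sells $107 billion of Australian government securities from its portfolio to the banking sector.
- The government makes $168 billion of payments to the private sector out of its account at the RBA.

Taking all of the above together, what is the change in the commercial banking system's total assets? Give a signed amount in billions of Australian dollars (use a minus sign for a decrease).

FX sale $7 billion: just an asset swap on bank balance sheets → 0.
Currency withdrawal $152 billion: bank balance sheets shrink → −$152B.
OMO sale (to banks) $107 billion: just an asset swap on bank balance sheets → 0.
Government spending $168 billion: bank balance sheets expand → +$168B.
Net: 0 − 152 + 0 + 168 = +$16 billion.

+$16 billion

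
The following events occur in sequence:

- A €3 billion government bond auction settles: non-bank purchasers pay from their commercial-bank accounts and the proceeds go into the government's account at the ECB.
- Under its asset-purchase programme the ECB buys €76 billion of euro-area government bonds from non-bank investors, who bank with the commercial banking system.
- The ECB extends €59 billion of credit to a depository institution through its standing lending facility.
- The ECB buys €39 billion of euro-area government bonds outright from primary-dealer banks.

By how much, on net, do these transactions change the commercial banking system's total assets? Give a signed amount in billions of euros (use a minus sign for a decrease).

+€132 billion

ECB balance sheet:
  Assets:      Securities +€115B, Loans to banks +€59B
  Liabilities: Bank reserves +€171B, Government deposits +€3B
Commercial banking system:
  Assets:      Reserves at CB +€171B, Securities −€39B
  Liabilities: Checkable deposits +€73B, Borrowings from CB +€59B
Change in total bank assets = +€132 billion.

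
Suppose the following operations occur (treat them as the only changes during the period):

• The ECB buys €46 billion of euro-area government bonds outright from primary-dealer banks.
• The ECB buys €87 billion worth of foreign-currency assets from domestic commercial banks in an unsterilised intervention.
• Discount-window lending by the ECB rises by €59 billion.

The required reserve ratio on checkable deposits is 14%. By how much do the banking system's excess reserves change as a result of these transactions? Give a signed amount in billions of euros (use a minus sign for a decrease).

+€192 billion

OMO purchase (from banks) €46 billion: reserves +€46B, deposits 0.
FX purchase €87 billion: reserves +€87B, deposits 0.
Discount-window loan €59 billion: reserves +€59B, deposits 0.
Totals: Δreserves = +€192B, Δdeposits = 0.
Δrequired reserves = 14% × 0 = 0.
Δexcess reserves = Δreserves − Δrequired = +€192B − (0) = +€192 billion.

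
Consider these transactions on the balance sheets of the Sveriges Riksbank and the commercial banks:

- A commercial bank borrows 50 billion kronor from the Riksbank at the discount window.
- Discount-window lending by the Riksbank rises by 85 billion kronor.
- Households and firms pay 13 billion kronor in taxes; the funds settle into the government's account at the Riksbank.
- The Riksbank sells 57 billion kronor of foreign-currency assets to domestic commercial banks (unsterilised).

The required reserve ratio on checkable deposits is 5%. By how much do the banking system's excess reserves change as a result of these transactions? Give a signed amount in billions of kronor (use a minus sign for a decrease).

+65.65 billion

Discount-window loan 50 billion kronor: reserves +50B, deposits 0.
Discount-window loan 85 billion kronor: reserves +85B, deposits 0.
Government account inflow 13 billion kronor: reserves −13B, deposits −13B.
FX sale 57 billion kronor: reserves −57B, deposits 0.
Totals: Δreserves = +65B, Δdeposits = −13B.
Δrequired reserves = 5% × −13B = −0.65B.
Δexcess reserves = Δreserves − Δrequired = +65B − (−0.65B) = +65.65 billion.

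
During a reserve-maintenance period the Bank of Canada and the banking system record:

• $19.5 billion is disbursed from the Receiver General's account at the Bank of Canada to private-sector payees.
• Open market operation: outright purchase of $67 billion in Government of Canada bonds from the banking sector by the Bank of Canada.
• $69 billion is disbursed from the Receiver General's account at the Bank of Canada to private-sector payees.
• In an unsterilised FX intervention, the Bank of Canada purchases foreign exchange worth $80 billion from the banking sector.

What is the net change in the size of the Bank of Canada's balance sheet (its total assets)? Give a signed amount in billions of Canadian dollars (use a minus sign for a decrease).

+$147 billion

Government spending $19.5 billion: only the composition of liabilities changes → 0.
OMO purchase (from banks) $67 billion: a Bank of Canada asset is acquired → +$67B.
Government spending $69 billion: only the composition of liabilities changes → 0.
FX purchase $80 billion: a Bank of Canada asset is acquired → +$80B.
Net: 0 + 67 + 0 + 80 = +$147 billion.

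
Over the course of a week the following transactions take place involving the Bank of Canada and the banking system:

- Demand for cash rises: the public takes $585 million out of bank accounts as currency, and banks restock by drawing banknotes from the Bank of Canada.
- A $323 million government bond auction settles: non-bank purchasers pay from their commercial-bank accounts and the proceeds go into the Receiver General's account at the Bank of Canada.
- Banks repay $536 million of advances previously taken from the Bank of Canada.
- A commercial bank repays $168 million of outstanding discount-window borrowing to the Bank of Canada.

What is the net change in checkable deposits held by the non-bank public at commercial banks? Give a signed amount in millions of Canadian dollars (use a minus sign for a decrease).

-$908 million

Bank of Canada balance sheet:
  Assets:      Loans to banks −$704M
  Liabilities: Bank reserves −$1612M, Currency in circulation +$585M, Government deposits +$323M
Commercial banking system:
  Assets:      Reserves at CB −$1612M
  Liabilities: Checkable deposits −$908M, Borrowings from CB −$704M
So the change in checkable deposits held by the non-bank public at commercial banks is -$908 million.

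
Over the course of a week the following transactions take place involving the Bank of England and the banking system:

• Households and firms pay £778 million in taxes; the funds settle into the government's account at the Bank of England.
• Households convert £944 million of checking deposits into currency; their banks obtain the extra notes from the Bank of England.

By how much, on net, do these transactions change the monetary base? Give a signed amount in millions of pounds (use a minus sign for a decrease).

-£778 million

Bank of England balance sheet:
  Assets:      no change
  Liabilities: Bank reserves −£1722M, Currency in circulation +£944M, Government deposits +£778M
Commercial banking system:
  Assets:      Reserves at CB −£1722M
  Liabilities: Checkable deposits −£1722M
Monetary base = currency + reserves: +£944M + (−£1722M) = -£778 million.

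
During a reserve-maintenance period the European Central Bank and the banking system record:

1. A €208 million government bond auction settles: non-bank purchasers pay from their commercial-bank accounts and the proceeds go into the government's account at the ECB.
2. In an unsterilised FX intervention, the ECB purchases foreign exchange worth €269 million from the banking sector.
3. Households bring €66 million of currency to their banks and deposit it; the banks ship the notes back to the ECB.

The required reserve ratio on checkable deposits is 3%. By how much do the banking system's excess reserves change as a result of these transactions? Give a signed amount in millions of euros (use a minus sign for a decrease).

Government account inflow €208 million: reserves −€208M, deposits −€208M.
FX purchase €269 million: reserves +€269M, deposits 0.
Currency deposit €66 million: reserves +€66M, deposits +€66M.
Totals: Δreserves = +€127M, Δdeposits = −€142M.
Δrequired reserves = 3% × −€142M = −€4.26M.
Δexcess reserves = Δreserves − Δrequired = +€127M − (−€4.26M) = +€131.26 million.

+€131.26 million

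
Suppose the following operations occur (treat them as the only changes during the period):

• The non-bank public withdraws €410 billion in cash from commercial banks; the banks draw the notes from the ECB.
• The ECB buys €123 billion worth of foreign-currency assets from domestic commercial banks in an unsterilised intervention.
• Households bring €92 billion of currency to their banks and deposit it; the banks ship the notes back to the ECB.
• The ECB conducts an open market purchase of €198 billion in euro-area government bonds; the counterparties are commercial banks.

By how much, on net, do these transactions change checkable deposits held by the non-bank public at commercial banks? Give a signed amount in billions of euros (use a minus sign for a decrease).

-€318 billion

ECB balance sheet:
  Assets:      Securities +€198B, Foreign assets +€123B
  Liabilities: Bank reserves +€3B, Currency in circulation +€318B
Commercial banking system:
  Assets:      Reserves at CB +€3B, Securities −€198B, Foreign assets −€123B
  Liabilities: Checkable deposits −€318B
So the change in checkable deposits held by the non-bank public at commercial banks is -€318 billion.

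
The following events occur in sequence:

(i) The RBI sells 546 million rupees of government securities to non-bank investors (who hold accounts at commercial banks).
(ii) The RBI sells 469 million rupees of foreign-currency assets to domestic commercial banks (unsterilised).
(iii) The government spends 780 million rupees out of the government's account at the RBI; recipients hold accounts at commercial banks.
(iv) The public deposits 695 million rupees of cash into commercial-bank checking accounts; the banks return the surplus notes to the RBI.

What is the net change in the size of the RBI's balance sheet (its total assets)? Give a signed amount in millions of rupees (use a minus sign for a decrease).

-1015 million

Asset sale (to non-banks) 546 million rupees: an RBI asset is shed → −546M.
FX sale 469 million rupees: an RBI asset is shed → −469M.
Government spending 780 million rupees: only the composition of liabilities changes → 0.
Currency deposit 695 million rupees: only the composition of liabilities changes → 0.
Net: −546 − 469 + 0 + 0 = -1015 million.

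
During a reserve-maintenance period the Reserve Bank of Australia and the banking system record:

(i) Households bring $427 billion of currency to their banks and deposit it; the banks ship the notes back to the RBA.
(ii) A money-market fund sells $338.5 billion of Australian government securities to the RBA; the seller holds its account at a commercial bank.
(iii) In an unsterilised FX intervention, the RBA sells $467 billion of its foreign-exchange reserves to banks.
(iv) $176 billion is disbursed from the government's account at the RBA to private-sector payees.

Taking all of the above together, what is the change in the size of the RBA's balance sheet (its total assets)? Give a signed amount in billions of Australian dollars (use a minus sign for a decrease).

Currency deposit $427 billion: only the composition of liabilities changes → 0.
Asset purchase (from non-banks) $338.5 billion: an RBA asset is acquired → +$338.5B.
FX sale $467 billion: an RBA asset is shed → −$467B.
Government spending $176 billion: only the composition of liabilities changes → 0.
Net: 0 + 338.5 − 467 + 0 = -$128.5 billion.

-$128.5 billion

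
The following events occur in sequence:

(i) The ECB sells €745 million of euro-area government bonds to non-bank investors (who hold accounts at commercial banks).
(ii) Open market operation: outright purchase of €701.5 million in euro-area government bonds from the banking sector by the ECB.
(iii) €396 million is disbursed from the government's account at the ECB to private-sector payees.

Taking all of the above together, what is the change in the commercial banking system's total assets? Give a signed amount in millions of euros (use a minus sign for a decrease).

ECB balance sheet:
  Assets:      Securities −€43.5M
  Liabilities: Bank reserves +€352.5M, Government deposits −€396M
Commercial banking system:
  Assets:      Reserves at CB +€352.5M, Securities −€701.5M
  Liabilities: Checkable deposits −€349M
Change in total bank assets = -€349 million.

-€349 million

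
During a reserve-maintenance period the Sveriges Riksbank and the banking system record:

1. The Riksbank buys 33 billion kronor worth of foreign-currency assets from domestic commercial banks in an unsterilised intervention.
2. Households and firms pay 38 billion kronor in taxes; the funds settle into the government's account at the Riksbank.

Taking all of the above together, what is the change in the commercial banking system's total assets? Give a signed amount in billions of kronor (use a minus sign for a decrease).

Riksbank balance sheet:
  Assets:      Foreign assets +33B
  Liabilities: Bank reserves −5B, Government deposits +38B
Commercial banking system:
  Assets:      Reserves at CB −5B, Foreign assets −33B
  Liabilities: Checkable deposits −38B
Change in total bank assets = -38 billion.

-38 billion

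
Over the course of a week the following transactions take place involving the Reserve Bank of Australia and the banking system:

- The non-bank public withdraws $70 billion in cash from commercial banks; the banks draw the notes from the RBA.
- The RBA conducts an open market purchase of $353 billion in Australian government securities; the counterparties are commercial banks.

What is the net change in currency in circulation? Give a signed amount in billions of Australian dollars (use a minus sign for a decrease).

+$70 billion

Currency withdrawal $70 billion: notes leave the central bank → +$70B.
OMO purchase (from banks) $353 billion: no currency enters or leaves circulation → 0.
Net: 70 + 0 = +$70 billion.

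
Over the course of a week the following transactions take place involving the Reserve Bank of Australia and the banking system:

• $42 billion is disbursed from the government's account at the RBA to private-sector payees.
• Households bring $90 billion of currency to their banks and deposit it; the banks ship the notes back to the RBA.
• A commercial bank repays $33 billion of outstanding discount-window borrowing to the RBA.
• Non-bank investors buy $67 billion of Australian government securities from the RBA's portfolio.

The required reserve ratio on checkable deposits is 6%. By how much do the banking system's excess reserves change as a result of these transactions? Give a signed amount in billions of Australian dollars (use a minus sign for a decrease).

+$28.1 billion

Government spending $42 billion: reserves +$42B, deposits +$42B.
Currency deposit $90 billion: reserves +$90B, deposits +$90B.
Discount-window repayment $33 billion: reserves −$33B, deposits 0.
Asset sale (to non-banks) $67 billion: reserves −$67B, deposits −$67B.
Totals: Δreserves = +$32B, Δdeposits = +$65B.
Δrequired reserves = 6% × +$65B = +$3.9B.
Δexcess reserves = Δreserves − Δrequired = +$32B − (+$3.9B) = +$28.1 billion.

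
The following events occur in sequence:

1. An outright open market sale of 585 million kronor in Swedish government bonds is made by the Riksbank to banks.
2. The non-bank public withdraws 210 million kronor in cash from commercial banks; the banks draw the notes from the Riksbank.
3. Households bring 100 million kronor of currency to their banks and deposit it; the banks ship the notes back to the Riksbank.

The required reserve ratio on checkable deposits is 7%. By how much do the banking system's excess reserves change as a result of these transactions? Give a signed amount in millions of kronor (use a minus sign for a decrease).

OMO sale (to banks) 585 million kronor: reserves −585M, deposits 0.
Currency withdrawal 210 million kronor: reserves −210M, deposits −210M.
Currency deposit 100 million kronor: reserves +100M, deposits +100M.
Totals: Δreserves = −695M, Δdeposits = −110M.
Δrequired reserves = 7% × −110M = −7.7M.
Δexcess reserves = Δreserves − Δrequired = −695M − (−7.7M) = -687.3 million.

-687.3 million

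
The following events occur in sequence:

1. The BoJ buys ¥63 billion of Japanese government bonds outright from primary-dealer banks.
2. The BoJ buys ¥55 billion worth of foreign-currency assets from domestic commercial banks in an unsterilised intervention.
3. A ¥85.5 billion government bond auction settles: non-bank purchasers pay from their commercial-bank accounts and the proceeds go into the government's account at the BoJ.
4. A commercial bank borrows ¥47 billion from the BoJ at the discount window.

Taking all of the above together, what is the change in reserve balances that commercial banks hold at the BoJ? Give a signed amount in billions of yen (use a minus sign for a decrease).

+¥79.5 billion

OMO purchase (from banks) ¥63 billion: the BoJ pays by crediting reserve accounts → +¥63B.
FX purchase ¥55 billion: the BoJ pays by crediting reserve accounts → +¥55B.
Government account inflow ¥85.5 billion: funds move from bank reserves into the government account → −¥85.5B.
Discount-window loan ¥47 billion: the loan is credited to the bank's reserve account → +¥47B.
Net: 63 + 55 − 85.5 + 47 = +¥79.5 billion.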